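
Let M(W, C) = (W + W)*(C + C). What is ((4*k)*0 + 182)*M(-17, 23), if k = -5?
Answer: -284648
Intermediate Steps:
M(W, C) = 4*C*W (M(W, C) = (2*W)*(2*C) = 4*C*W)
((4*k)*0 + 182)*M(-17, 23) = ((4*(-5))*0 + 182)*(4*23*(-17)) = (-20*0 + 182)*(-1564) = (0 + 182)*(-1564) = 182*(-1564) = -284648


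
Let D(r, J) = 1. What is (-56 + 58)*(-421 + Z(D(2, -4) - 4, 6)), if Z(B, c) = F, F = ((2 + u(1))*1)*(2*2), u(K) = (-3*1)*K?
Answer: -850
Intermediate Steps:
u(K) = -3*K
F = -4 (F = ((2 - 3*1)*1)*(2*2) = ((2 - 3)*1)*4 = -1*1*4 = -1*4 = -4)
Z(B, c) = -4
(-56 + 58)*(-421 + Z(D(2, -4) - 4, 6)) = (-56 + 58)*(-421 - 4) = 2*(-425) = -850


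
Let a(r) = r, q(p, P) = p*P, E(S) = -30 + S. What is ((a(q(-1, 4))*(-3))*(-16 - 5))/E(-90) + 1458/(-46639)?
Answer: 964839/466390 ≈ 2.0687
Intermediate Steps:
q(p, P) = P*p
((a(q(-1, 4))*(-3))*(-16 - 5))/E(-90) + 1458/(-46639) = (((4*(-1))*(-3))*(-16 - 5))/(-30 - 90) + 1458/(-46639) = (-4*(-3)*(-21))/(-120) + 1458*(-1/46639) = (12*(-21))*(-1/120) - 1458/46639 = -252*(-1/120) - 1458/46639 = 21/10 - 1458/46639 = 964839/466390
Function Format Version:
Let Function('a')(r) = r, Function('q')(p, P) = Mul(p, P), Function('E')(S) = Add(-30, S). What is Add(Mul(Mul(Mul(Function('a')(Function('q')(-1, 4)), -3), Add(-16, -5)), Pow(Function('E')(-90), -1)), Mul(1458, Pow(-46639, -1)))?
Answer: Rational(964839, 466390) ≈ 2.0687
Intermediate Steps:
Function('q')(p, P) = Mul(P, p)
Add(Mul(Mul(Mul(Function('a')(Function('q')(-1, 4)), -3), Add(-16, -5)), Pow(Function('E')(-90), -1)), Mul(1458, Pow(-46639, -1))) = Add(Mul(Mul(Mul(Mul(4, -1), -3), Add(-16, -5)), Pow(Add(-30, -90), -1)), Mul(1458, Pow(-46639, -1))) = Add(Mul(Mul(Mul(-4, -3), -21), Pow(-120, -1)), Mul(1458, Rational(-1, 46639))) = Add(Mul(Mul(12, -21), Rational(-1, 120)), Rational(-1458, 46639)) = Add(Mul(-252, Rational(-1, 120)), Rational(-1458, 46639)) = Add(Rational(21, 10), Rational(-1458, 46639)) = Rational(964839, 466390)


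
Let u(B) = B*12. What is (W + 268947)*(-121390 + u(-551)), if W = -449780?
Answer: 23146985666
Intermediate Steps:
u(B) = 12*B
(W + 268947)*(-121390 + u(-551)) = (-449780 + 268947)*(-121390 + 12*(-551)) = -180833*(-121390 - 6612) = -180833*(-128002) = 23146985666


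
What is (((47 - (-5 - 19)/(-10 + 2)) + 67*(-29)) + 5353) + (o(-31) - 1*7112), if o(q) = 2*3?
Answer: -3652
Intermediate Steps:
o(q) = 6
(((47 - (-5 - 19)/(-10 + 2)) + 67*(-29)) + 5353) + (o(-31) - 1*7112) = (((47 - (-5 - 19)/(-10 + 2)) + 67*(-29)) + 5353) + (6 - 1*7112) = (((47 - (-24)/(-8)) - 1943) + 5353) + (6 - 7112) = (((47 - (-24)*(-1)/8) - 1943) + 5353) - 7106 = (((47 - 1*3) - 1943) + 5353) - 7106 = (((47 - 3) - 1943) + 5353) - 7106 = ((44 - 1943) + 5353) - 7106 = (-1899 + 5353) - 7106 = 3454 - 7106 = -3652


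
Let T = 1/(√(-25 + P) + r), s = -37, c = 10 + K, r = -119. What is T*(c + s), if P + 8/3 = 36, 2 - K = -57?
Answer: -5712/21229 - 80*√3/21229 ≈ -0.27559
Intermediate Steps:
K = 59 (K = 2 - 1*(-57) = 2 + 57 = 59)
P = 100/3 (P = -8/3 + 36 = 100/3 ≈ 33.333)
c = 69 (c = 10 + 59 = 69)
T = 1/(-119 + 5*√3/3) (T = 1/(√(-25 + 100/3) - 119) = 1/(√(25/3) - 119) = 1/(5*√3/3 - 119) = 1/(-119 + 5*√3/3) ≈ -0.0086123)
T*(c + s) = (-357/42458 - 5*√3/42458)*(69 - 37) = (-357/42458 - 5*√3/42458)*32 = -5712/21229 - 80*√3/21229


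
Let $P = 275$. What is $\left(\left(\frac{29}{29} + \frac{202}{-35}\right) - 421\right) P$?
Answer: $- \frac{819610}{7} \approx -1.1709 \cdot 10^{5}$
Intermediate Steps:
$\left(\left(\frac{29}{29} + \frac{202}{-35}\right) - 421\right) P = \left(\left(\frac{29}{29} + \frac{202}{-35}\right) - 421\right) 275 = \left(\left(29 \cdot \frac{1}{29} + 202 \left(- \frac{1}{35}\right)\right) - 421\right) 275 = \left(\left(1 - \frac{202}{35}\right) - 421\right) 275 = \left(- \frac{167}{35} - 421\right) 275 = \left(- \frac{14902}{35}\right) 275 = - \frac{819610}{7}$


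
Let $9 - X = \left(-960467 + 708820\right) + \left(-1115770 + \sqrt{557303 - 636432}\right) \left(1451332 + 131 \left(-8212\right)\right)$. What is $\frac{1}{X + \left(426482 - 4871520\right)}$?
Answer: $\frac{209517193909}{87794914667390323327762} + \frac{93890 i \sqrt{79129}}{43897457333695161663881} \approx 2.3864 \cdot 10^{-12} + 6.0166 \cdot 10^{-16} i$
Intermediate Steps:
$X = 419038832856 - 375560 i \sqrt{79129}$ ($X = 9 - \left(\left(-960467 + 708820\right) + \left(-1115770 + \sqrt{557303 - 636432}\right) \left(1451332 + 131 \left(-8212\right)\right)\right) = 9 - \left(-251647 + \left(-1115770 + \sqrt{-79129}\right) \left(1451332 - 1075772\right)\right) = 9 - \left(-251647 + \left(-1115770 + i \sqrt{79129}\right) 375560\right) = 9 - \left(-251647 - \left(419038581200 - 375560 i \sqrt{79129}\right)\right) = 9 - \left(-419038832847 + 375560 i \sqrt{79129}\right) = 9 + \left(419038832847 - 375560 i \sqrt{79129}\right) = 419038832856 - 375560 i \sqrt{79129} \approx 4.1904 \cdot 10^{11} - 1.0564 \cdot 10^{8} i$)
$\frac{1}{X + \left(426482 - 4871520\right)} = \frac{1}{\left(419038832856 - 375560 i \sqrt{79129}\right) + \left(426482 - 4871520\right)} = \frac{1}{\left(419038832856 - 375560 i \sqrt{79129}\right) - 4445038} = \frac{1}{419034387818 - 375560 i \sqrt{79129}}$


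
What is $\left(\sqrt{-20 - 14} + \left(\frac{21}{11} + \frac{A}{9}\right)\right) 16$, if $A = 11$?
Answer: $\frac{4960}{99} + 16 i \sqrt{34} \approx 50.101 + 93.295 i$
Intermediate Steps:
$\left(\sqrt{-20 - 14} + \left(\frac{21}{11} + \frac{A}{9}\right)\right) 16 = \left(\sqrt{-20 - 14} + \left(\frac{21}{11} + \frac{11}{9}\right)\right) 16 = \left(\sqrt{-34} + \left(21 \cdot \frac{1}{11} + 11 \cdot \frac{1}{9}\right)\right) 16 = \left(i \sqrt{34} + \left(\frac{21}{11} + \frac{11}{9}\right)\right) 16 = \left(i \sqrt{34} + \frac{310}{99}\right) 16 = \left(\frac{310}{99} + i \sqrt{34}\right) 16 = \frac{4960}{99} + 16 i \sqrt{34}$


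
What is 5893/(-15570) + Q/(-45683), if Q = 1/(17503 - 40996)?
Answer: -2108182870499/5570067431610 ≈ -0.37848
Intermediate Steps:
Q = -1/23493 (Q = 1/(-23493) = -1/23493 ≈ -4.2566e-5)
5893/(-15570) + Q/(-45683) = 5893/(-15570) - 1/23493/(-45683) = 5893*(-1/15570) - 1/23493*(-1/45683) = -5893/15570 + 1/1073230719 = -2108182870499/5570067431610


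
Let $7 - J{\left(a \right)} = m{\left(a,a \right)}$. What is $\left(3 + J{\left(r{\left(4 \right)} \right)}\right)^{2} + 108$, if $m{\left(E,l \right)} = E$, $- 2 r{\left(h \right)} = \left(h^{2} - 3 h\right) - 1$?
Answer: $\frac{961}{4} \approx 240.25$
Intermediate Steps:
$r{\left(h \right)} = \frac{1}{2} - \frac{h^{2}}{2} + \frac{3 h}{2}$ ($r{\left(h \right)} = - \frac{\left(h^{2} - 3 h\right) - 1}{2} = - \frac{-1 + h^{2} - 3 h}{2} = \frac{1}{2} - \frac{h^{2}}{2} + \frac{3 h}{2}$)
$J{\left(a \right)} = 7 - a$
$\left(3 + J{\left(r{\left(4 \right)} \right)}\right)^{2} + 108 = \left(3 - \left(- \frac{13}{2} - 8 + 6\right)\right)^{2} + 108 = \left(3 + \left(7 - \left(\frac{1}{2} - 8 + 6\right)\right)\right)^{2} + 108 = \left(3 + \left(7 - - \frac{3}{2}\right)\right)^{2} + 108 = \left(3 + \left(7 + \frac{3}{2}\right)\right)^{2} + 108 = \left(3 + \frac{17}{2}\right)^{2} + 108 = \left(\frac{23}{2}\right)^{2} + 108 = \frac{529}{4} + 108 = \frac{961}{4}$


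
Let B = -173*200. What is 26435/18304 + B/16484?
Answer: -3799305/5802368 ≈ -0.65479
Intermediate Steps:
B = -34600
26435/18304 + B/16484 = 26435/18304 - 34600/16484 = 26435*(1/18304) - 34600*1/16484 = 26435/18304 - 8650/4121 = -3799305/5802368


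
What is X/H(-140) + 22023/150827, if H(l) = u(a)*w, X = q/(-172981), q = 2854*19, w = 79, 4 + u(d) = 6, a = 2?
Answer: 296865912026/2061126217673 ≈ 0.14403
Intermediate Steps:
u(d) = 2 (u(d) = -4 + 6 = 2)
q = 54226
X = -54226/172981 (X = 54226/(-172981) = 54226*(-1/172981) = -54226/172981 ≈ -0.31348)
H(l) = 158 (H(l) = 2*79 = 158)
X/H(-140) + 22023/150827 = -54226/172981/158 + 22023/150827 = -54226/172981*1/158 + 22023*(1/150827) = -27113/13665499 + 22023/150827 = 296865912026/2061126217673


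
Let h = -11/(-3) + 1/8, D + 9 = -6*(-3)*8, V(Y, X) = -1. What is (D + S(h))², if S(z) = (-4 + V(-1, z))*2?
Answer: 15625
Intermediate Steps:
D = 135 (D = -9 - 6*(-3)*8 = -9 + 18*8 = -9 + 144 = 135)
h = 91/24 (h = -11*(-⅓) + 1*(⅛) = 11/3 + ⅛ = 91/24 ≈ 3.7917)
S(z) = -10 (S(z) = (-4 - 1)*2 = -5*2 = -10)
(D + S(h))² = (135 - 10)² = 125² = 15625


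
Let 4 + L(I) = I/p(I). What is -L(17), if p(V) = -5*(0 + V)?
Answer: 21/5 ≈ 4.2000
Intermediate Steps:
p(V) = -5*V
L(I) = -21/5 (L(I) = -4 + I/((-5*I)) = -4 + I*(-1/(5*I)) = -4 - 1/5 = -21/5)
-L(17) = -1*(-21/5) = 21/5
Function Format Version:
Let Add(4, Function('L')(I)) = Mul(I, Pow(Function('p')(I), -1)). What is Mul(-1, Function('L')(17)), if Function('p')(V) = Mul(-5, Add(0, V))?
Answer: Rational(21, 5) ≈ 4.2000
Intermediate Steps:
Function('p')(V) = Mul(-5, V)
Function('L')(I) = Rational(-21, 5) (Function('L')(I) = Add(-4, Mul(I, Pow(Mul(-5, I), -1))) = Add(-4, Mul(I, Mul(Rational(-1, 5), Pow(I, -1)))) = Add(-4, Rational(-1, 5)) = Rational(-21, 5))
Mul(-1, Function('L')(17)) = Mul(-1, Rational(-21, 5)) = Rational(21, 5)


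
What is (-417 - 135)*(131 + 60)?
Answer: -105432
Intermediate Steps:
(-417 - 135)*(131 + 60) = -552*191 = -105432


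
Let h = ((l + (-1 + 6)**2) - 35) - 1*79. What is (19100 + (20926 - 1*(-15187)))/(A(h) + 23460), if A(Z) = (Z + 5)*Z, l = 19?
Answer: 55213/28010 ≈ 1.9712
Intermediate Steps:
h = -70 (h = ((19 + (-1 + 6)**2) - 35) - 1*79 = ((19 + 5**2) - 35) - 79 = ((19 + 25) - 35) - 79 = (44 - 35) - 79 = 9 - 79 = -70)
A(Z) = Z*(5 + Z) (A(Z) = (5 + Z)*Z = Z*(5 + Z))
(19100 + (20926 - 1*(-15187)))/(A(h) + 23460) = (19100 + (20926 - 1*(-15187)))/(-70*(5 - 70) + 23460) = (19100 + (20926 + 15187))/(-70*(-65) + 23460) = (19100 + 36113)/(4550 + 23460) = 55213/28010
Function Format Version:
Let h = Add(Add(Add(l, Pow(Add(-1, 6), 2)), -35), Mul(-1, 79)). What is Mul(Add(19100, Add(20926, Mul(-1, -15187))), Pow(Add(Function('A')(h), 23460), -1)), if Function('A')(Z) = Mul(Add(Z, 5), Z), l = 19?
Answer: Rational(55213, 28010) ≈ 1.9712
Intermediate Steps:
h = -70 (h = Add(Add(Add(19, Pow(Add(-1, 6), 2)), -35), Mul(-1, 79)) = Add(Add(Add(19, Pow(5, 2)), -35), -79) = Add(Add(Add(19, 25), -35), -79) = Add(Add(44, -35), -79) = Add(9, -79) = -70)
Function('A')(Z) = Mul(Z, Add(5, Z)) (Function('A')(Z) = Mul(Add(5, Z), Z) = Mul(Z, Add(5, Z)))
Mul(Add(19100, Add(20926, Mul(-1, -15187))), Pow(Add(Function('A')(h), 23460), -1)) = Mul(Add(19100, Add(20926, Mul(-1, -15187))), Pow(Add(Mul(-70, Add(5, -70)), 23460), -1)) = Mul(Add(19100, Add(20926, 15187)), Pow(Add(Mul(-70, -65), 23460), -1)) = Mul(Add(19100, 36113), Pow(Add(4550, 23460), -1)) = Mul(55213, Pow(28010, -1)) = Mul(55213, Rational(1, 28010)) = Rational(55213, 28010)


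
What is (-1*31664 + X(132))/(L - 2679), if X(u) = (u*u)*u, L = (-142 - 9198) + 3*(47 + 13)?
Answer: -2268304/11839 ≈ -191.60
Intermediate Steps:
L = -9160 (L = -9340 + 3*60 = -9340 + 180 = -9160)
X(u) = u**3 (X(u) = u**2*u = u**3)
(-1*31664 + X(132))/(L - 2679) = (-1*31664 + 132**3)/(-9160 - 2679) = (-31664 + 2299968)/(-11839) = 2268304*(-1/11839) = -2268304/11839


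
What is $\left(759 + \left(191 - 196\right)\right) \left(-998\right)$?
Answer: $-752492$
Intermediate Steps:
$\left(759 + \left(191 - 196\right)\right) \left(-998\right) = \left(759 - 5\right) \left(-998\right) = 754 \left(-998\right) = -752492$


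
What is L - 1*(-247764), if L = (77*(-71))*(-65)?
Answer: 603119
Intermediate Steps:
L = 355355 (L = -5467*(-65) = 355355)
L - 1*(-247764) = 355355 - 1*(-247764) = 355355 + 247764 = 603119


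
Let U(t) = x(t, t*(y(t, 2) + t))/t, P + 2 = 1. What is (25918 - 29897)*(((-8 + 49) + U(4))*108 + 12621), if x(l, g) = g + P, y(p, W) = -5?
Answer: -67300806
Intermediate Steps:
P = -1 (P = -2 + 1 = -1)
x(l, g) = -1 + g (x(l, g) = g - 1 = -1 + g)
U(t) = (-1 + t*(-5 + t))/t
(25918 - 29897)*(((-8 + 49) + U(4))*108 + 12621) = (25918 - 29897)*(((-8 + 49) + (-5 + 4 - 1/4))*108 + 12621) = -3979*((41 + (-5 + 4 - 1*¼))*108 + 12621) = -3979*((41 + (-5 + 4 - ¼))*108 + 12621) = -3979*((41 - 5/4)*108 + 12621) = -3979*((159/4)*108 + 12621) = -3979*(4293 + 12621) = -3979*16914 = -67300806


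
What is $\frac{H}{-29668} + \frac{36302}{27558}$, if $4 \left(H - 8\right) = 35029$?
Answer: $\frac{1670909953}{1635181488} \approx 1.0219$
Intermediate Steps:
$H = \frac{35061}{4}$ ($H = 8 + \frac{1}{4} \cdot 35029 = 8 + \frac{35029}{4} = \frac{35061}{4} \approx 8765.3$)
$\frac{H}{-29668} + \frac{36302}{27558} = \frac{35061}{4 \left(-29668\right)} + \frac{36302}{27558} = \frac{35061}{4} \left(- \frac{1}{29668}\right) + 36302 \cdot \frac{1}{27558} = - \frac{35061}{118672} + \frac{18151}{13779} = \frac{1670909953}{1635181488}$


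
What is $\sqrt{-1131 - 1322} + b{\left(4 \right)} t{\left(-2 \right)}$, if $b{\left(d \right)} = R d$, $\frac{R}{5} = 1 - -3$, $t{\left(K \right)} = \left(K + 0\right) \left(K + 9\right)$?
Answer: $-1120 + i \sqrt{2453} \approx -1120.0 + 49.528 i$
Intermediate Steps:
$t{\left(K \right)} = K \left(9 + K\right)$
$R = 20$ ($R = 5 \left(1 - -3\right) = 5 \left(1 + 3\right) = 5 \cdot 4 = 20$)
$b{\left(d \right)} = 20 d$
$\sqrt{-1131 - 1322} + b{\left(4 \right)} t{\left(-2 \right)} = \sqrt{-1131 - 1322} + 20 \cdot 4 \left(- 2 \left(9 - 2\right)\right) = \sqrt{-2453} + 80 \left(\left(-2\right) 7\right) = i \sqrt{2453} + 80 \left(-14\right) = i \sqrt{2453} - 1120 = -1120 + i \sqrt{2453}$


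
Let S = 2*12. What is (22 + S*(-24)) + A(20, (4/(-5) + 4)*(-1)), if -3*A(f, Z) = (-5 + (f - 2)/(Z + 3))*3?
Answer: -459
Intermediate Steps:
A(f, Z) = 5 - (-2 + f)/(3 + Z) (A(f, Z) = -(-5 + (f - 2)/(Z + 3))*3/3 = -(-5 + (-2 + f)/(3 + Z))*3/3 = -(-15 + 3*(-2 + f)/(3 + Z))/3 = 5 - (-2 + f)/(3 + Z))
S = 24
(22 + S*(-24)) + A(20, (4/(-5) + 4)*(-1)) = (22 + 24*(-24)) + (17 - 1*20 + 5*((4/(-5) + 4)*(-1)))/(3 + (4/(-5) + 4)*(-1)) = (22 - 576) + (17 - 20 + 5*((4*(-1/5) + 4)*(-1)))/(3 + (4*(-1/5) + 4)*(-1)) = -554 + (17 - 20 + 5*((-4/5 + 4)*(-1)))/(3 + (-4/5 + 4)*(-1)) = -554 + (17 - 20 + 5*((16/5)*(-1)))/(3 + (16/5)*(-1)) = -554 + (17 - 20 + 5*(-16/5))/(3 - 16/5) = -554 + (17 - 20 - 16)/(-1/5) = -554 - 5*(-19) = -554 + 95 = -459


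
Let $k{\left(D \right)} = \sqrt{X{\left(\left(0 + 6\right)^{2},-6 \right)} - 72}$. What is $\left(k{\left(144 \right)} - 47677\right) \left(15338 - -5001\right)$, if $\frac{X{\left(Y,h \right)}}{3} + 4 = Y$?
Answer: $-969702503 + 40678 \sqrt{6} \approx -9.696 \cdot 10^{8}$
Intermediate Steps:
$X{\left(Y,h \right)} = -12 + 3 Y$
$k{\left(D \right)} = 2 \sqrt{6}$ ($k{\left(D \right)} = \sqrt{\left(-12 + 3 \left(0 + 6\right)^{2}\right) - 72} = \sqrt{\left(-12 + 3 \cdot 6^{2}\right) - 72} = \sqrt{\left(-12 + 3 \cdot 36\right) - 72} = \sqrt{\left(-12 + 108\right) - 72} = \sqrt{96 - 72} = \sqrt{24} = 2 \sqrt{6}$)
$\left(k{\left(144 \right)} - 47677\right) \left(15338 - -5001\right) = \left(2 \sqrt{6} - 47677\right) \left(15338 - -5001\right) = \left(-47677 + 2 \sqrt{6}\right) \left(15338 + \left(-8833 + 13834\right)\right) = \left(-47677 + 2 \sqrt{6}\right) \left(15338 + 5001\right) = \left(-47677 + 2 \sqrt{6}\right) 20339 = -969702503 + 40678 \sqrt{6}$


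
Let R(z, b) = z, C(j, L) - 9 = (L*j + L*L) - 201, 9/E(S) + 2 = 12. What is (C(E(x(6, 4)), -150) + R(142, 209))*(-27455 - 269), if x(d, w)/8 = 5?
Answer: -618661060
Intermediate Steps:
x(d, w) = 40 (x(d, w) = 8*5 = 40)
E(S) = 9/10 (E(S) = 9/(-2 + 12) = 9/10)
C(j, L) = -192 + L² + L*j (C(j, L) = 9 + ((L*j + L*L) - 201) = 9 + ((L*j + L²) - 201) = 9 + ((L² + L*j) - 201) = 9 + (-201 + L² + L*j) = -192 + L² + L*j)
(C(E(x(6, 4)), -150) + R(142, 209))*(-27455 - 269) = ((-192 + (-150)² - 150*9/10) + 142)*(-27455 - 269) = ((-192 + 22500 - 135) + 142)*(-27724) = (22173 + 142)*(-27724) = 22315*(-27724) = -618661060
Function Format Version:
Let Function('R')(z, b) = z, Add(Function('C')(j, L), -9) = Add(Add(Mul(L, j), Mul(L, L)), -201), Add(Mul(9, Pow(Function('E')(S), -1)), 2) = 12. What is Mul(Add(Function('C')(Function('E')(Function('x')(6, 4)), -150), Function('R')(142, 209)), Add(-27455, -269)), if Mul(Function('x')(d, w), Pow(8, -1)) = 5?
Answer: -618661060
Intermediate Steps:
Function('x')(d, w) = 40 (Function('x')(d, w) = Mul(8, 5) = 40)
Function('E')(S) = Rational(9, 10) (Function('E')(S) = Mul(9, Pow(Add(-2, 12), -1)) = Mul(9, Pow(10, -1)) = Mul(9, Rational(1, 10)) = Rational(9, 10))
Function('C')(j, L) = Add(-192, Pow(L, 2), Mul(L, j)) (Function('C')(j, L) = Add(9, Add(Add(Mul(L, j), Mul(L, L)), -201)) = Add(9, Add(Add(Mul(L, j), Pow(L, 2)), -201)) = Add(9, Add(Add(Pow(L, 2), Mul(L, j)), -201)) = Add(9, Add(-201, Pow(L, 2), Mul(L, j))) = Add(-192, Pow(L, 2), Mul(L, j)))
Mul(Add(Function('C')(Function('E')(Function('x')(6, 4)), -150), Function('R')(142, 209)), Add(-27455, -269)) = Mul(Add(Add(-192, Pow(-150, 2), Mul(-150, Rational(9, 10))), 142), Add(-27455, -269)) = Mul(Add(Add(-192, 22500, -135), 142), -27724) = Mul(Add(22173, 142), -27724) = Mul(22315, -27724) = -618661060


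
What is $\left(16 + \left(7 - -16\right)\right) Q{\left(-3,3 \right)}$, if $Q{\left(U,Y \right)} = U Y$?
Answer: $-351$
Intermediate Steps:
$\left(16 + \left(7 - -16\right)\right) Q{\left(-3,3 \right)} = \left(16 + \left(7 - -16\right)\right) \left(\left(-3\right) 3\right) = \left(16 + \left(7 + 16\right)\right) \left(-9\right) = \left(16 + 23\right) \left(-9\right) = 39 \left(-9\right) = -351$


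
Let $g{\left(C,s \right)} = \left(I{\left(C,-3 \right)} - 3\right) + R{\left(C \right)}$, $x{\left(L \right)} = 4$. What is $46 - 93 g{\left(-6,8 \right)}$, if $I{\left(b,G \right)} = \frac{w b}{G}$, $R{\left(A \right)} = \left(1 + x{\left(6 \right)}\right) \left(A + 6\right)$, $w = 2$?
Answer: $-47$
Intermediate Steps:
$R{\left(A \right)} = 30 + 5 A$ ($R{\left(A \right)} = \left(1 + 4\right) \left(A + 6\right) = 5 \left(6 + A\right) = 30 + 5 A$)
$I{\left(b,G \right)} = \frac{2 b}{G}$
$g{\left(C,s \right)} = 27 + \frac{13 C}{3}$ ($g{\left(C,s \right)} = \left(\frac{2 C}{-3} - 3\right) + \left(30 + 5 C\right) = \left(2 C \left(- \frac{1}{3}\right) - 3\right) + \left(30 + 5 C\right) = \left(- \frac{2 C}{3} - 3\right) + \left(30 + 5 C\right) = \left(-3 - \frac{2 C}{3}\right) + \left(30 + 5 C\right) = 27 + \frac{13 C}{3}$)
$46 - 93 g{\left(-6,8 \right)} = 46 - 93 \left(27 + \frac{13}{3} \left(-6\right)\right) = 46 - 93 \left(27 - 26\right) = 46 - 93 = -47$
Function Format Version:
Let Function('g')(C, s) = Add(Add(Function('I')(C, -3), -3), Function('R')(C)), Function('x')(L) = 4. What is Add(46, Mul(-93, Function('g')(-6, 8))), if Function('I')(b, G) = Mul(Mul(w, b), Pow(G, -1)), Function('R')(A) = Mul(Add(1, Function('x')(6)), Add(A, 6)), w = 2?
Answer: -47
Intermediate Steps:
Function('R')(A) = Add(30, Mul(5, A)) (Function('R')(A) = Mul(Add(1, 4), Add(A, 6)) = Mul(5, Add(6, A)) = Add(30, Mul(5, A)))
Function('I')(b, G) = Mul(2, b, Pow(G, -1)) (Function('I')(b, G) = Mul(Mul(2, b), Pow(G, -1)) = Mul(2, b, Pow(G, -1)))
Function('g')(C, s) = Add(27, Mul(Rational(13, 3), C)) (Function('g')(C, s) = Add(Add(Mul(2, C, Pow(-3, -1)), -3), Add(30, Mul(5, C))) = Add(Add(Mul(2, C, Rational(-1, 3)), -3), Add(30, Mul(5, C))) = Add(Add(Mul(Rational(-2, 3), C), -3), Add(30, Mul(5, C))) = Add(Add(-3, Mul(Rational(-2, 3), C)), Add(30, Mul(5, C))) = Add(27, Mul(Rational(13, 3), C)))
Add(46, Mul(-93, Function('g')(-6, 8))) = Add(46, Mul(-93, Add(27, Mul(Rational(13, 3), -6)))) = Add(46, Mul(-93, Add(27, -26))) = Add(46, Mul(-93, 1)) = Add(46, -93) = -47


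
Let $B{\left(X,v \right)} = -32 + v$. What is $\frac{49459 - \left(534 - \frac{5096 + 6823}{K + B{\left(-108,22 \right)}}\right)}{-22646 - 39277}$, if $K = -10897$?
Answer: $- \frac{533613056}{675394161} \approx -0.79008$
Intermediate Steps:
$\frac{49459 - \left(534 - \frac{5096 + 6823}{K + B{\left(-108,22 \right)}}\right)}{-22646 - 39277} = \frac{49459 - \left(534 - \frac{5096 + 6823}{-10897 + \left(-32 + 22\right)}\right)}{-22646 - 39277} = \frac{49459 - \left(534 - \frac{11919}{-10897 - 10}\right)}{-61923} = \left(49459 - \left(534 - \frac{11919}{-10907}\right)\right) \left(- \frac{1}{61923}\right) = \left(49459 + \left(-534 + 11919 \left(- \frac{1}{10907}\right)\right)\right) \left(- \frac{1}{61923}\right) = \left(49459 - \frac{5836257}{10907}\right) \left(- \frac{1}{61923}\right) = \frac{533613056}{10907} \left(- \frac{1}{61923}\right) = - \frac{533613056}{675394161}$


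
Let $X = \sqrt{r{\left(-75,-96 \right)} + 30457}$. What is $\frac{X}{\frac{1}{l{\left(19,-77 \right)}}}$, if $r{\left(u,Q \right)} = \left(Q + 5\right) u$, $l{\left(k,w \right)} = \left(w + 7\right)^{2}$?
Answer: $4900 \sqrt{37282} \approx 9.4612 \cdot 10^{5}$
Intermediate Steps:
$l{\left(k,w \right)} = \left(7 + w\right)^{2}$
$r{\left(u,Q \right)} = u \left(5 + Q\right)$ ($r{\left(u,Q \right)} = \left(5 + Q\right) u = u \left(5 + Q\right)$)
$X = \sqrt{37282}$ ($X = \sqrt{- 75 \left(5 - 96\right) + 30457} = \sqrt{\left(-75\right) \left(-91\right) + 30457} = \sqrt{6825 + 30457} = \sqrt{37282} \approx 193.09$)
$\frac{X}{\frac{1}{l{\left(19,-77 \right)}}} = \frac{\sqrt{37282}}{\frac{1}{\left(7 - 77\right)^{2}}} = \frac{\sqrt{37282}}{\frac{1}{\left(-70\right)^{2}}} = \frac{\sqrt{37282}}{\frac{1}{4900}} = \sqrt{37282} \frac{1}{\frac{1}{4900}} = \sqrt{37282} \cdot 4900 = 4900 \sqrt{37282}$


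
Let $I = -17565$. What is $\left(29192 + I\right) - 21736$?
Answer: $-10109$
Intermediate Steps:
$\left(29192 + I\right) - 21736 = \left(29192 - 17565\right) - 21736 = 11627 - 21736 = -10109$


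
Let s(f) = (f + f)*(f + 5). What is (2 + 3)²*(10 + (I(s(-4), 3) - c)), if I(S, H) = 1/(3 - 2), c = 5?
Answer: 150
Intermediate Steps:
s(f) = 2*f*(5 + f) (s(f) = (2*f)*(5 + f) = 2*f*(5 + f))
I(S, H) = 1 (I(S, H) = 1/1 = 1)
(2 + 3)²*(10 + (I(s(-4), 3) - c)) = (2 + 3)²*(10 + (1 - 1*5)) = 5²*(10 + (1 - 5)) = 25*(10 - 4) = 25*6 = 150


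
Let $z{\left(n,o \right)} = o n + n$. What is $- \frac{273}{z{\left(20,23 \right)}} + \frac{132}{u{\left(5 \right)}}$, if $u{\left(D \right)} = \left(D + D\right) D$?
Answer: $\frac{1657}{800} \approx 2.0713$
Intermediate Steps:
$u{\left(D \right)} = 2 D^{2}$ ($u{\left(D \right)} = 2 D D = 2 D^{2}$)
$z{\left(n,o \right)} = n + n o$ ($z{\left(n,o \right)} = n o + n = n + n o$)
$- \frac{273}{z{\left(20,23 \right)}} + \frac{132}{u{\left(5 \right)}} = - \frac{273}{20 \left(1 + 23\right)} + \frac{132}{2 \cdot 5^{2}} = - \frac{273}{20 \cdot 24} + \frac{132}{2 \cdot 25} = - \frac{273}{480} + \frac{132}{50} = \left(-273\right) \frac{1}{480} + 132 \cdot \frac{1}{50} = - \frac{91}{160} + \frac{66}{25} = \frac{1657}{800}$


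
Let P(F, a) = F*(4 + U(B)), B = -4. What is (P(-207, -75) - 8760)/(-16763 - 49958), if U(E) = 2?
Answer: 10002/66721 ≈ 0.14991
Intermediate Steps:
P(F, a) = 6*F (P(F, a) = F*(4 + 2) = F*6 = 6*F)
(P(-207, -75) - 8760)/(-16763 - 49958) = (6*(-207) - 8760)/(-16763 - 49958) = (-1242 - 8760)/(-66721) = -10002*(-1/66721) = 10002/66721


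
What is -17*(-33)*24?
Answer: 13464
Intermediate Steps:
-17*(-33)*24 = 561*24 = 13464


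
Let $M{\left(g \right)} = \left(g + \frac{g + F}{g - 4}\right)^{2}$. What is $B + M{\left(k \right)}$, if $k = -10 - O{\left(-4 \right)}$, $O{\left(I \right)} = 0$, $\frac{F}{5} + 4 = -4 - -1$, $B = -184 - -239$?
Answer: $\frac{19805}{196} \approx 101.05$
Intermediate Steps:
$B = 55$ ($B = -184 + 239 = 55$)
$F = -35$ ($F = -20 + 5 \left(-4 - -1\right) = -20 + 5 \left(-4 + 1\right) = -20 + 5 \left(-3\right) = -20 - 15 = -35$)
$k = -10$ ($k = -10 - 0 = -10 + 0 = -10$)
$M{\left(g \right)} = \left(g + \frac{-35 + g}{-4 + g}\right)^{2}$ ($M{\left(g \right)} = \left(g + \frac{g - 35}{g - 4}\right)^{2} = \left(g + \frac{-35 + g}{-4 + g}\right)^{2}$)
$B + M{\left(k \right)} = 55 + \frac{\left(35 - \left(-10\right)^{2} + 3 \left(-10\right)\right)^{2}}{\left(-4 - 10\right)^{2}} = 55 + \frac{\left(35 - 100 - 30\right)^{2}}{196} = 55 + \frac{\left(-95\right)^{2}}{196} = 55 + \frac{1}{196} \cdot 9025 = 55 + \frac{9025}{196} = \frac{19805}{196}$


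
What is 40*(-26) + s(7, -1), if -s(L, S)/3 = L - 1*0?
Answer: -1061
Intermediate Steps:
s(L, S) = -3*L (s(L, S) = -3*(L - 1*0) = -3*(L + 0) = -3*L)
40*(-26) + s(7, -1) = 40*(-26) - 3*7 = -1040 - 21 = -1061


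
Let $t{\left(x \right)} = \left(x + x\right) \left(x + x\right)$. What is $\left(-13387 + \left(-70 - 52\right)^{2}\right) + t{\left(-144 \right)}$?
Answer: $84441$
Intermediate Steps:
$t{\left(x \right)} = 4 x^{2}$ ($t{\left(x \right)} = 2 x 2 x = 4 x^{2}$)
$\left(-13387 + \left(-70 - 52\right)^{2}\right) + t{\left(-144 \right)} = \left(-13387 + \left(-70 - 52\right)^{2}\right) + 4 \left(-144\right)^{2} = \left(-13387 + \left(-122\right)^{2}\right) + 4 \cdot 20736 = \left(-13387 + 14884\right) + 82944 = 1497 + 82944 = 84441$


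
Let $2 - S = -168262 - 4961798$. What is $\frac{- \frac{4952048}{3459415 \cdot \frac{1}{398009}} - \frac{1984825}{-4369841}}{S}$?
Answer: $- \frac{8612773519606545937}{77551626930264136930} \approx -0.11106$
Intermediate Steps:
$S = 5130062$ ($S = 2 - \left(-168262 - 4961798\right) = 2 - -5130060 = 2 + 5130060 = 5130062$)
$\frac{- \frac{4952048}{3459415 \cdot \frac{1}{398009}} - \frac{1984825}{-4369841}}{S} = \frac{- \frac{4952048}{3459415 \cdot \frac{1}{398009}} - \frac{1984825}{-4369841}}{5130062} = \left(- \frac{4952048}{3459415 \cdot \frac{1}{398009}} - - \frac{1984825}{4369841}\right) \frac{1}{5130062} = \left(- \frac{4952048}{\frac{3459415}{398009}} + \frac{1984825}{4369841}\right) \frac{1}{5130062} = \left(\left(-4952048\right) \frac{398009}{3459415} + \frac{1984825}{4369841}\right) \frac{1}{5130062} = \left(- \frac{1970959672432}{3459415} + \frac{1984825}{4369841}\right) \frac{1}{5130062} = \left(- \frac{8612773519606545937}{15117093503015}\right) \frac{1}{5130062} = - \frac{8612773519606545937}{77551626930264136930}$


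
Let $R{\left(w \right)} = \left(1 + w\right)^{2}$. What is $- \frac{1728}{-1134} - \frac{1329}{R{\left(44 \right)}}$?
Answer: $\frac{4099}{4725} \approx 0.86751$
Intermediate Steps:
$- \frac{1728}{-1134} - \frac{1329}{R{\left(44 \right)}} = - \frac{1728}{-1134} - \frac{1329}{\left(1 + 44\right)^{2}} = \left(-1728\right) \left(- \frac{1}{1134}\right) - \frac{1329}{45^{2}} = \frac{32}{21} - \frac{1329}{2025} = \frac{32}{21} - \frac{443}{675} = \frac{4099}{4725}$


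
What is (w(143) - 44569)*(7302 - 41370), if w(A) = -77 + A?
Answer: 1516128204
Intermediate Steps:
(w(143) - 44569)*(7302 - 41370) = ((-77 + 143) - 44569)*(7302 - 41370) = (66 - 44569)*(-34068) = -44503*(-34068) = 1516128204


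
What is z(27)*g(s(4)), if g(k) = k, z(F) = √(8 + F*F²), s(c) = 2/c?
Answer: √19691/2 ≈ 70.162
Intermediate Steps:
z(F) = √(8 + F³)
z(27)*g(s(4)) = √(8 + 27³)*(2/4) = √(8 + 19683)*(2*(¼)) = √19691*(½) = √19691/2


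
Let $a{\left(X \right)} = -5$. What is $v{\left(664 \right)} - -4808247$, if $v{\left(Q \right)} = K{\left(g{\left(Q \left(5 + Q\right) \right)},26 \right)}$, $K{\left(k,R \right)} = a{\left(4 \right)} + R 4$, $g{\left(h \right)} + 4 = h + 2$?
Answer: $4808346$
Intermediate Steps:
$g{\left(h \right)} = -2 + h$ ($g{\left(h \right)} = -4 + \left(h + 2\right) = -4 + \left(2 + h\right) = -2 + h$)
$K{\left(k,R \right)} = -5 + 4 R$ ($K{\left(k,R \right)} = -5 + R 4 = -5 + 4 R$)
$v{\left(Q \right)} = 99$ ($v{\left(Q \right)} = -5 + 4 \cdot 26 = -5 + 104 = 99$)
$v{\left(664 \right)} - -4808247 = 99 - -4808247 = 99 + 4808247 = 4808346$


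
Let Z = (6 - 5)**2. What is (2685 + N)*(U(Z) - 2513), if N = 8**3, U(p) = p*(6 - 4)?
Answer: -8027667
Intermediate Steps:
Z = 1 (Z = 1**2 = 1)
U(p) = 2*p (U(p) = p*2 = 2*p)
N = 512
(2685 + N)*(U(Z) - 2513) = (2685 + 512)*(2*1 - 2513) = 3197*(2 - 2513) = 3197*(-2511) = -8027667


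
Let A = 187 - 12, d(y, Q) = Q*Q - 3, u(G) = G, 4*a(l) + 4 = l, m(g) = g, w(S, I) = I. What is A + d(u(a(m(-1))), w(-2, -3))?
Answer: 181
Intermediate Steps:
a(l) = -1 + l/4
d(y, Q) = -3 + Q² (d(y, Q) = Q² - 3 = -3 + Q²)
A = 175
A + d(u(a(m(-1))), w(-2, -3)) = 175 + (-3 + (-3)²) = 175 + (-3 + 9) = 175 + 6 = 181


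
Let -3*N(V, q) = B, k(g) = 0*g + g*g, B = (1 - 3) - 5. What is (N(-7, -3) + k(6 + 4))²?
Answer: 94249/9 ≈ 10472.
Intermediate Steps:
B = -7 (B = -2 - 5 = -7)
k(g) = g² (k(g) = 0 + g² = g²)
N(V, q) = 7/3 (N(V, q) = -⅓*(-7) = 7/3)
(N(-7, -3) + k(6 + 4))² = (7/3 + (6 + 4)²)² = (7/3 + 10²)² = (7/3 + 100)² = (307/3)² = 94249/9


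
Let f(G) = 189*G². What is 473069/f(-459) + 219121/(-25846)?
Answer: -8712888393415/1029154352814 ≈ -8.4661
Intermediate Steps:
473069/f(-459) + 219121/(-25846) = 473069/((189*(-459)²)) + 219121/(-25846) = 473069/((189*210681)) + 219121*(-1/25846) = 473069/39818709 - 219121/25846 = -8712888393415/1029154352814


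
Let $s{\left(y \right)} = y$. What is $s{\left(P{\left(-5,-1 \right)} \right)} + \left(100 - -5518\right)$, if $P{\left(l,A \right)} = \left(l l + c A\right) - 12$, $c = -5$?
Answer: $5636$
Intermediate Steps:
$P{\left(l,A \right)} = -12 + l^{2} - 5 A$ ($P{\left(l,A \right)} = \left(l l - 5 A\right) - 12 = \left(l^{2} - 5 A\right) - 12 = -12 + l^{2} - 5 A$)
$s{\left(P{\left(-5,-1 \right)} \right)} + \left(100 - -5518\right) = \left(-12 + \left(-5\right)^{2} - -5\right) + \left(100 - -5518\right) = \left(-12 + 25 + 5\right) + \left(100 + 5518\right) = 18 + 5618 = 5636$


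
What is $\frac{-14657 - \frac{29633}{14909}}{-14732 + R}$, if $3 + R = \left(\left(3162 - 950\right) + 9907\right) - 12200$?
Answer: $\frac{109275423}{110445872} \approx 0.9894$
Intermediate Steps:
$R = -84$ ($R = -3 + \left(\left(\left(3162 - 950\right) + 9907\right) - 12200\right) = -3 + \left(\left(2212 + 9907\right) - 12200\right) = -3 + \left(12119 - 12200\right) = -3 - 81 = -84$)
$\frac{-14657 - \frac{29633}{14909}}{-14732 + R} = \frac{-14657 - \frac{29633}{14909}}{-14732 - 84} = \frac{-14657 - \frac{29633}{14909}}{-14816} = \left(-14657 - \frac{29633}{14909}\right) \left(- \frac{1}{14816}\right) = \left(- \frac{218550846}{14909}\right) \left(- \frac{1}{14816}\right) = \frac{109275423}{110445872}$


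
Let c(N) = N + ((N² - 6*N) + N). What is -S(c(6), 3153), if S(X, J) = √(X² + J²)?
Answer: -3*√1104617 ≈ -3153.0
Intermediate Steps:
c(N) = N² - 4*N (c(N) = N + (N² - 5*N) = N² - 4*N)
S(X, J) = √(J² + X²)
-S(c(6), 3153) = -√(3153² + (6*(-4 + 6))²) = -√(9941409 + (6*2)²) = -√(9941409 + 12²) = -√(9941409 + 144) = -√9941553 = -3*√1104617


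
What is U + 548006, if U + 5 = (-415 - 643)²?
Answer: 1667365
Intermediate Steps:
U = 1119359 (U = -5 + (-415 - 643)² = -5 + (-1058)² = -5 + 1119364 = 1119359)
U + 548006 = 1119359 + 548006 = 1667365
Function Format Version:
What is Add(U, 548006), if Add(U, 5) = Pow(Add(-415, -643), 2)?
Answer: 1667365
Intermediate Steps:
U = 1119359 (U = Add(-5, Pow(Add(-415, -643), 2)) = Add(-5, Pow(-1058, 2)) = Add(-5, 1119364) = 1119359)
Add(U, 548006) = Add(1119359, 548006) = 1667365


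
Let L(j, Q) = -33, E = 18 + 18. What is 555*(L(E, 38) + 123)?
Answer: 49950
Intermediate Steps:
E = 36
555*(L(E, 38) + 123) = 555*(-33 + 123) = 555*90 = 49950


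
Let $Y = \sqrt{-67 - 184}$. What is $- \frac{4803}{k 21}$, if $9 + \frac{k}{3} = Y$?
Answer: $\frac{4803}{2324} + \frac{1601 i \sqrt{251}}{6972} \approx 2.0667 + 3.6381 i$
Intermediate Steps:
$Y = i \sqrt{251}$ ($Y = \sqrt{-251} = i \sqrt{251} \approx 15.843 i$)
$k = -27 + 3 i \sqrt{251} \approx -27.0 + 47.529 i$
$- \frac{4803}{k 21} = - \frac{4803}{\left(-27 + 3 i \sqrt{251}\right) 21} = - \frac{4803}{-567 + 63 i \sqrt{251}}$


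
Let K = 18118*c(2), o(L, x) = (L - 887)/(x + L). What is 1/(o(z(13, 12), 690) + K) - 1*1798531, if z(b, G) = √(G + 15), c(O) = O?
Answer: -1124193742836944620855/625062199569646 - 4731*√3/625062199569646 ≈ -1.7985e+6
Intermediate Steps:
z(b, G) = √(15 + G)
o(L, x) = (-887 + L)/(L + x)
K = 36236 (K = 18118*2 = 36236)
1/(o(z(13, 12), 690) + K) - 1*1798531 = 1/((-887 + √(15 + 12))/(√(15 + 12) + 690) + 36236) - 1*1798531 = 1/((-887 + √27)/(√27 + 690) + 36236) - 1798531 = 1/((-887 + 3*√3)/(3*√3 + 690) + 36236) - 1798531 = 1/((-887 + 3*√3)/(690 + 3*√3) + 36236) - 1798531 = 1/(36236 + (-887 + 3*√3)/(690 + 3*√3)) - 1798531 = -1798531 + 1/(36236 + (-887 + 3*√3)/(690 + 3*√3))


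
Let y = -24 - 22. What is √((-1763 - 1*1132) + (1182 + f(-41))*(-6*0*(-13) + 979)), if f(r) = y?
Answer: √1109249 ≈ 1053.2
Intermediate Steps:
y = -46
f(r) = -46
√((-1763 - 1*1132) + (1182 + f(-41))*(-6*0*(-13) + 979)) = √((-1763 - 1*1132) + (1182 - 46)*(-6*0*(-13) + 979)) = √((-1763 - 1132) + 1136*(0*(-13) + 979)) = √(-2895 + 1136*(0 + 979)) = √(-2895 + 1136*979) = √(-2895 + 1112144) = √1109249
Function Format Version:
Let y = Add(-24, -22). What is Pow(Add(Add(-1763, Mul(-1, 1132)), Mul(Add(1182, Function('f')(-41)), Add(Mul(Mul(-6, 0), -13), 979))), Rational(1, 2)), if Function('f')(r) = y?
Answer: Pow(1109249, Rational(1, 2)) ≈ 1053.2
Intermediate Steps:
y = -46
Function('f')(r) = -46
Pow(Add(Add(-1763, Mul(-1, 1132)), Mul(Add(1182, Function('f')(-41)), Add(Mul(Mul(-6, 0), -13), 979))), Rational(1, 2)) = Pow(Add(Add(-1763, Mul(-1, 1132)), Mul(Add(1182, -46), Add(Mul(Mul(-6, 0), -13), 979))), Rational(1, 2)) = Pow(Add(Add(-1763, -1132), Mul(1136, Add(Mul(0, -13), 979))), Rational(1, 2)) = Pow(Add(-2895, Mul(1136, Add(0, 979))), Rational(1, 2)) = Pow(Add(-2895, Mul(1136, 979)), Rational(1, 2)) = Pow(Add(-2895, 1112144), Rational(1, 2)) = Pow(1109249, Rational(1, 2))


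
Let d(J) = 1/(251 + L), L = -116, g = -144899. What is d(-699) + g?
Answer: -19561364/135 ≈ -1.4490e+5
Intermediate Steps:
d(J) = 1/135 (d(J) = 1/(251 - 116) = 1/135)
d(-699) + g = 1/135 - 144899 = -19561364/135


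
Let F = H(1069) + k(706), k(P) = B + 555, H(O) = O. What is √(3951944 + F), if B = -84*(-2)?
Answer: 6*√109826 ≈ 1988.4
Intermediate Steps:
B = 168
k(P) = 723 (k(P) = 168 + 555 = 723)
F = 1792 (F = 1069 + 723 = 1792)
√(3951944 + F) = √(3951944 + 1792) = √3953736 = 6*√109826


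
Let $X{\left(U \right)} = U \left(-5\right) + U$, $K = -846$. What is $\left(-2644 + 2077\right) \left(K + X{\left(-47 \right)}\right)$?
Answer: $373086$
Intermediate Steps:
$X{\left(U \right)} = - 4 U$ ($X{\left(U \right)} = - 5 U + U = - 4 U$)
$\left(-2644 + 2077\right) \left(K + X{\left(-47 \right)}\right) = \left(-2644 + 2077\right) \left(-846 - -188\right) = - 567 \left(-846 + 188\right) = \left(-567\right) \left(-658\right) = 373086$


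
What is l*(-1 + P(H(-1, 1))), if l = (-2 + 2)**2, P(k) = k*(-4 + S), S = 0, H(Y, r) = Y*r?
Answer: 0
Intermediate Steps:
P(k) = -4*k (P(k) = k*(-4 + 0) = k*(-4) = -4*k)
l = 0 (l = 0**2 = 0)
l*(-1 + P(H(-1, 1))) = 0*(-1 - (-4)) = 0*(-1 - 4*(-1)) = 0*(-1 + 4) = 0*3 = 0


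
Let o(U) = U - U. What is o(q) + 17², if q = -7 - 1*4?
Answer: 289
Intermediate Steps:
q = -11 (q = -7 - 4 = -11)
o(U) = 0
o(q) + 17² = 0 + 17² = 0 + 289 = 289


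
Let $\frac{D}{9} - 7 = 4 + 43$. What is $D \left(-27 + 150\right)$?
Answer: $59778$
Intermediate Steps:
$D = 486$ ($D = 63 + 9 \left(4 + 43\right) = 63 + 9 \cdot 47 = 63 + 423 = 486$)
$D \left(-27 + 150\right) = 486 \left(-27 + 150\right) = 486 \cdot 123 = 59778$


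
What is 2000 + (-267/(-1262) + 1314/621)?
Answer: 174358675/87078 ≈ 2002.3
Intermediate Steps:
2000 + (-267/(-1262) + 1314/621) = 2000 + (-267*(-1/1262) + 1314*(1/621)) = 2000 + (267/1262 + 146/69) = 2000 + 202675/87078 = 174358675/87078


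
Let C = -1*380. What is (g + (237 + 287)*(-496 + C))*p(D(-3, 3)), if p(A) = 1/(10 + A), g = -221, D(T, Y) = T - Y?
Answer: -459245/4 ≈ -1.1481e+5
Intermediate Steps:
C = -380
(g + (237 + 287)*(-496 + C))*p(D(-3, 3)) = (-221 + (237 + 287)*(-496 - 380))/(10 + (-3 - 1*3)) = (-221 + 524*(-876))/(10 + (-3 - 3)) = (-221 - 459024)/(10 - 6) = -459245/4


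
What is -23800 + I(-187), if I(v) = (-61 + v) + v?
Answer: -24235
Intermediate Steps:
I(v) = -61 + 2*v
-23800 + I(-187) = -23800 + (-61 + 2*(-187)) = -23800 + (-61 - 374) = -23800 - 435 = -24235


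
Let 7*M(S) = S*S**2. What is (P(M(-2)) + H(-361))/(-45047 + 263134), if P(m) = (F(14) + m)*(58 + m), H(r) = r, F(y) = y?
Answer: 18131/10686263 ≈ 0.0016967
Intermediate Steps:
M(S) = S**3/7 (M(S) = (S*S**2)/7 = S**3/7)
P(m) = (14 + m)*(58 + m)
(P(M(-2)) + H(-361))/(-45047 + 263134) = ((812 + ((1/7)*(-2)**3)**2 + 72*((1/7)*(-2)**3)) - 361)/(-45047 + 263134) = ((812 + ((1/7)*(-8))**2 + 72*((1/7)*(-8))) - 361)/218087 = ((812 + (-8/7)**2 + 72*(-8/7)) - 361)*(1/218087) = ((812 + 64/49 - 576/7) - 361)*(1/218087) = (35820/49 - 361)*(1/218087) = (18131/49)*(1/218087) = 18131/10686263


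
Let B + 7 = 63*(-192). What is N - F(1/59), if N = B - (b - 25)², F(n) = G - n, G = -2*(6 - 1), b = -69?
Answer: -1234810/59 ≈ -20929.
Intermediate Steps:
G = -10 (G = -2*5 = -10)
B = -12103 (B = -7 + 63*(-192) = -7 - 12096 = -12103)
F(n) = -10 - n
N = -20939 (N = -12103 - (-69 - 25)² = -12103 - 1*(-94)² = -12103 - 1*8836 = -12103 - 8836 = -20939)
N - F(1/59) = -20939 - (-10 - 1/59) = -20939 - 1*(-591/59) = -20939 + 591/59 = -1234810/59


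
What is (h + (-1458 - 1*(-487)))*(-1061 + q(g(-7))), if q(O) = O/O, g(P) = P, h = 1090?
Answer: -126140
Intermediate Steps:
q(O) = 1
(h + (-1458 - 1*(-487)))*(-1061 + q(g(-7))) = (1090 + (-1458 - 1*(-487)))*(-1061 + 1) = (1090 + (-1458 + 487))*(-1060) = (1090 - 971)*(-1060) = 119*(-1060) = -126140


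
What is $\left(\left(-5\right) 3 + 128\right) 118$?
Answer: $13334$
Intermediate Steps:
$\left(\left(-5\right) 3 + 128\right) 118 = \left(-15 + 128\right) 118 = 113 \cdot 118 = 13334$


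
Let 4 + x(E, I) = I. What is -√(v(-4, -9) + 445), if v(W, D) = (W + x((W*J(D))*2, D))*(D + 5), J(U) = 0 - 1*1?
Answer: -3*√57 ≈ -22.650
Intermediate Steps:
J(U) = -1 (J(U) = 0 - 1 = -1)
x(E, I) = -4 + I
v(W, D) = (5 + D)*(-4 + D + W) (v(W, D) = (W + (-4 + D))*(D + 5) = (-4 + D + W)*(5 + D) = (5 + D)*(-4 + D + W))
-√(v(-4, -9) + 445) = -√((-20 - 9 + (-9)² + 5*(-4) - 9*(-4)) + 445) = -√((-20 - 9 + 81 - 20 + 36) + 445) = -√(68 + 445) = -√513 = -3*√57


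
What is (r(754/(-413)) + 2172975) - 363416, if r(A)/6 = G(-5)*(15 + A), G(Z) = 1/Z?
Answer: 3736706689/2065 ≈ 1.8095e+6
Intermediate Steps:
r(A) = -18 - 6*A/5 (r(A) = 6*((15 + A)/(-5)) = 6*(-(15 + A)/5) = 6*(-3 - A/5) = -18 - 6*A/5)
(r(754/(-413)) + 2172975) - 363416 = ((-18 - 4524/(5*(-413))) + 2172975) - 363416 = ((-18 - 4524*(-1)/(5*413)) + 2172975) - 363416 = ((-18 - 6/5*(-754/413)) + 2172975) - 363416 = ((-18 + 4524/2065) + 2172975) - 363416 = (-32646/2065 + 2172975) - 363416 = 4487160729/2065 - 363416 = 3736706689/2065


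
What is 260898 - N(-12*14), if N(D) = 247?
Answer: 260651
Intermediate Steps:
260898 - N(-12*14) = 260898 - 1*247 = 260898 - 247 = 260651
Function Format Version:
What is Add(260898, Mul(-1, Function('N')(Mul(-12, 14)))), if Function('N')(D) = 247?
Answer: 260651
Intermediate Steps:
Add(260898, Mul(-1, Function('N')(Mul(-12, 14)))) = Add(260898, Mul(-1, 247)) = Add(260898, -247) = 260651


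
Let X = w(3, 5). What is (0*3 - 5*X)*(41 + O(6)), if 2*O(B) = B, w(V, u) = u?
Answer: -1100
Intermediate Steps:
X = 5
O(B) = B/2
(0*3 - 5*X)*(41 + O(6)) = (0*3 - 5*5)*(41 + (1/2)*6) = (0 - 25)*(41 + 3) = -25*44 = -1100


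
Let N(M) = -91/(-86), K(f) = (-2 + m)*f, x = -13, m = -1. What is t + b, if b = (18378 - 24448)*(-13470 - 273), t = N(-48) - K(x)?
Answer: 7174117597/86 ≈ 8.3420e+7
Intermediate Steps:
K(f) = -3*f (K(f) = (-2 - 1)*f = -3*f)
N(M) = 91/86 (N(M) = -91*(-1/86) = 91/86)
t = -3263/86 (t = 91/86 - (-3)*(-13) = 91/86 - 1*39 = 91/86 - 39 = -3263/86 ≈ -37.942)
b = 83420010 (b = -6070*(-13743) = 83420010)
t + b = -3263/86 + 83420010 = 7174117597/86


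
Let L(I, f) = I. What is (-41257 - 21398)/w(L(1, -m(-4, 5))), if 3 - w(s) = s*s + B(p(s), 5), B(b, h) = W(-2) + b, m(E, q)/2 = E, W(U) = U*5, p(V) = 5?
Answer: -62655/7 ≈ -8950.7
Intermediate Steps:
W(U) = 5*U
m(E, q) = 2*E
B(b, h) = -10 + b (B(b, h) = 5*(-2) + b = -10 + b)
w(s) = 8 - s² (w(s) = 3 - (s*s + (-10 + 5)) = 3 - (s² - 5) = 3 - (-5 + s²) = 3 + (5 - s²) = 8 - s²)
(-41257 - 21398)/w(L(1, -m(-4, 5))) = (-41257 - 21398)/(8 - 1*1²) = -62655/(8 - 1*1) = -62655/(8 - 1) = -62655/7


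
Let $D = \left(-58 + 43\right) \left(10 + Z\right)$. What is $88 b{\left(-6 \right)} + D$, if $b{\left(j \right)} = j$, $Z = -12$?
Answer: $-498$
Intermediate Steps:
$D = 30$ ($D = \left(-58 + 43\right) \left(10 - 12\right) = \left(-15\right) \left(-2\right) = 30$)
$88 b{\left(-6 \right)} + D = 88 \left(-6\right) + 30 = -528 + 30 = -498$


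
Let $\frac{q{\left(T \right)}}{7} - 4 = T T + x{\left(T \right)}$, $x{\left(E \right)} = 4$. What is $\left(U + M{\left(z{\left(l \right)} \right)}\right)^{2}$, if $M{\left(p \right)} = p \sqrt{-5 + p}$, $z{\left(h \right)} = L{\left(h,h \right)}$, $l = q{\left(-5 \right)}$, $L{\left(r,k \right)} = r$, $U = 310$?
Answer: $12155686 + 143220 \sqrt{226} \approx 1.4309 \cdot 10^{7}$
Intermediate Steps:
$q{\left(T \right)} = 56 + 7 T^{2}$ ($q{\left(T \right)} = 28 + 7 \left(T T + 4\right) = 28 + 7 \left(T^{2} + 4\right) = 28 + 7 \left(4 + T^{2}\right) = 28 + \left(28 + 7 T^{2}\right) = 56 + 7 T^{2}$)
$l = 231$ ($l = 56 + 7 \left(-5\right)^{2} = 56 + 7 \cdot 25 = 56 + 175 = 231$)
$z{\left(h \right)} = h$
$\left(U + M{\left(z{\left(l \right)} \right)}\right)^{2} = \left(310 + 231 \sqrt{-5 + 231}\right)^{2} = \left(310 + 231 \sqrt{226}\right)^{2}$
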